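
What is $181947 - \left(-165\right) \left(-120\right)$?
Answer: $162147$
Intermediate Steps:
$181947 - \left(-165\right) \left(-120\right) = 181947 - 19800 = 162147$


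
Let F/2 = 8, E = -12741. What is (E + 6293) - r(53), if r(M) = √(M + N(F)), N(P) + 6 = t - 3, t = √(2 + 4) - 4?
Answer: -6448 - √(40 + √6) ≈ -6454.5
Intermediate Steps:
t = -4 + √6 (t = √6 - 4 = -4 + √6 ≈ -1.5505)
F = 16 (F = 2*8 = 16)
N(P) = -13 + √6 (N(P) = -6 + ((-4 + √6) - 3) = -6 + (-7 + √6) = -13 + √6)
r(M) = √(-13 + M + √6) (r(M) = √(M + (-13 + √6)) = √(-13 + M + √6))
(E + 6293) - r(53) = (-12741 + 6293) - √(-13 + 53 + √6) = -6448 - √(40 + √6)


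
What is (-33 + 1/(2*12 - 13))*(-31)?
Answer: 11222/11 ≈ 1020.2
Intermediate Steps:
(-33 + 1/(2*12 - 13))*(-31) = (-33 + 1/(24 - 13))*(-31) = (-33 + 1/11)*(-31) = -362/11*(-31) = 11222/11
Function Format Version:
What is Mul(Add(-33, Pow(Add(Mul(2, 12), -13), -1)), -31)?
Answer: Rational(11222, 11) ≈ 1020.2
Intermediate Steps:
Mul(Add(-33, Pow(Add(Mul(2, 12), -13), -1)), -31) = Mul(Add(-33, Pow(Add(24, -13), -1)), -31) = Mul(Add(-33, Pow(11, -1)), -31) = Mul(Add(-33, Rational(1, 11)), -31) = Mul(Rational(-362, 11), -31) = Rational(11222, 11)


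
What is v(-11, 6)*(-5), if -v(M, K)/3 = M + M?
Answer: -330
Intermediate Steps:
v(M, K) = -6*M (v(M, K) = -3*(M + M) = -6*M)
v(-11, 6)*(-5) = -6*(-11)*(-5) = 66*(-5) = -330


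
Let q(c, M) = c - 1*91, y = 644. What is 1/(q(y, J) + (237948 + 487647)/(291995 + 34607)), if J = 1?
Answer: 326602/181336501 ≈ 0.0018011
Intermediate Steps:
q(c, M) = -91 + c (q(c, M) = c - 91 = -91 + c)
1/(q(y, J) + (237948 + 487647)/(291995 + 34607)) = 1/((-91 + 644) + (237948 + 487647)/(291995 + 34607)) = 1/(553 + 725595/326602) = 1/(181336501/326602) = 326602/181336501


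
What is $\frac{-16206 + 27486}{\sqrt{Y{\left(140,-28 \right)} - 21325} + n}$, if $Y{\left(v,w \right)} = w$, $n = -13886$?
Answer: $- \frac{398560}{490693} - \frac{3760 i \sqrt{21353}}{64280783} \approx -0.81224 - 0.0085474 i$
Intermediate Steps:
$\frac{-16206 + 27486}{\sqrt{Y{\left(140,-28 \right)} - 21325} + n} = \frac{-16206 + 27486}{\sqrt{-28 - 21325} - 13886} = \frac{11280}{\sqrt{-21353} - 13886} = \frac{11280}{i \sqrt{21353} - 13886} = \frac{11280}{-13886 + i \sqrt{21353}}$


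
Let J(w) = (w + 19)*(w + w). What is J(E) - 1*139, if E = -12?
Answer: -307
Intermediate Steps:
J(w) = 2*w*(19 + w) (J(w) = (19 + w)*(2*w) = 2*w*(19 + w))
J(E) - 1*139 = 2*(-12)*(19 - 12) - 1*139 = 2*(-12)*7 - 139 = -168 - 139 = -307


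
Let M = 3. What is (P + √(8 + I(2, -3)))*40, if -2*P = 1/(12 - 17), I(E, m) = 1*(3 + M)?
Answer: 4 + 40*√14 ≈ 153.67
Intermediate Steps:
I(E, m) = 6 (I(E, m) = 1*(3 + 3) = 1*6 = 6)
P = ⅒ (P = -1/(2*(12 - 17)) = -½/(-5) = -½*(-⅕) = ⅒ ≈ 0.10000)
(P + √(8 + I(2, -3)))*40 = (⅒ + √(8 + 6))*40 = (⅒ + √14)*40 = 4 + 40*√14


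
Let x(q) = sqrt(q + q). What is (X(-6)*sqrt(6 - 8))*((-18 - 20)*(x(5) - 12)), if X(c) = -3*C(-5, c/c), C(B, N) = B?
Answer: 570*I*sqrt(2)*(12 - sqrt(10)) ≈ 7124.1*I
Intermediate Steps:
x(q) = sqrt(2)*sqrt(q) (x(q) = sqrt(2*q) = sqrt(2)*sqrt(q))
X(c) = 15 (X(c) = -3*(-5) = 15)
(X(-6)*sqrt(6 - 8))*((-18 - 20)*(x(5) - 12)) = (15*sqrt(6 - 8))*((-18 - 20)*(sqrt(2)*sqrt(5) - 12)) = (15*sqrt(-2))*(-38*(sqrt(10) - 12)) = (15*(I*sqrt(2)))*(-38*(-12 + sqrt(10))) = (15*I*sqrt(2))*(456 - 38*sqrt(10)) = 15*I*sqrt(2)*(456 - 38*sqrt(10))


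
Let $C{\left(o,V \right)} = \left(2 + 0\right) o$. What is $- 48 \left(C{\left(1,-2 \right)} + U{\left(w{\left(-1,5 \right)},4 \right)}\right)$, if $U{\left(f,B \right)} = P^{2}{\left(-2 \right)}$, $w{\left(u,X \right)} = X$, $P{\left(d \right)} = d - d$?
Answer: $-96$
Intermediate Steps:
$C{\left(o,V \right)} = 2 o$
$P{\left(d \right)} = 0$
$U{\left(f,B \right)} = 0$ ($U{\left(f,B \right)} = 0^{2} = 0$)
$- 48 \left(C{\left(1,-2 \right)} + U{\left(w{\left(-1,5 \right)},4 \right)}\right) = - 48 \left(2 \cdot 1 + 0\right) = - 48 \left(2 + 0\right) = \left(-48\right) 2 = -96$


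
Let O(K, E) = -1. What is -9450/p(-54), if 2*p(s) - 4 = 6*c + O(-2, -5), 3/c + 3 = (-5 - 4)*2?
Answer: -8820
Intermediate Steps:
c = -1/7 (c = 3/(-3 + (-5 - 4)*2) = 3/(-3 - 9*2) = 3/(-3 - 18) = 3/(-21) = 3*(-1/21) = -1/7 ≈ -0.14286)
p(s) = 15/14 (p(s) = 2 + (6*(-1/7) - 1)/2 = 2 + (-6/7 - 1)/2 = 2 + (1/2)*(-13/7) = 2 - 13/14 = 15/14)
-9450/p(-54) = -9450/15/14 = -9450*14/15 = -8820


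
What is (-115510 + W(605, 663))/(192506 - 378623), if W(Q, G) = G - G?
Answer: 115510/186117 ≈ 0.62063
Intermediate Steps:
W(Q, G) = 0
(-115510 + W(605, 663))/(192506 - 378623) = (-115510 + 0)/(192506 - 378623) = -115510/(-186117) = -115510*(-1/186117) = 115510/186117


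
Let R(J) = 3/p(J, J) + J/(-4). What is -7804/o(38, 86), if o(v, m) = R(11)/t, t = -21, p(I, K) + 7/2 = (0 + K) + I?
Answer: -24254832/383 ≈ -63329.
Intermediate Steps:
p(I, K) = -7/2 + I + K (p(I, K) = -7/2 + ((0 + K) + I) = -7/2 + (K + I) = -7/2 + (I + K) = -7/2 + I + K)
R(J) = 3/(-7/2 + 2*J) - J/4 (R(J) = 3/(-7/2 + J + J) + J/(-4) = 3/(-7/2 + 2*J) + J*(-1/4) = 3/(-7/2 + 2*J) - J/4)
o(v, m) = 383/3108 (o(v, m) = ((24 - 1*11*(-7 + 4*11))/(4*(-7 + 4*11)))/(-21) = ((24 - 1*11*(-7 + 44))/(4*(-7 + 44)))*(-1/21) = ((1/4)*(24 - 1*11*37)/37)*(-1/21) = ((1/4)*(1/37)*(24 - 407))*(-1/21) = ((1/4)*(1/37)*(-383))*(-1/21) = -383/148*(-1/21) = 383/3108)
-7804/o(38, 86) = -7804/383/3108 = -7804*3108/383 = -24254832/383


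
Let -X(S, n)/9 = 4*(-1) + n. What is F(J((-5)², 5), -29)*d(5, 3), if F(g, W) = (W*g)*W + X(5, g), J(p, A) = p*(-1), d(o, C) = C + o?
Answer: -166112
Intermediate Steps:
J(p, A) = -p
X(S, n) = 36 - 9*n (X(S, n) = -9*(4*(-1) + n) = -9*(-4 + n) = 36 - 9*n)
F(g, W) = 36 - 9*g + g*W² (F(g, W) = (W*g)*W + (36 - 9*g) = g*W² + (36 - 9*g) = 36 - 9*g + g*W²)
F(J((-5)², 5), -29)*d(5, 3) = (36 - (-9)*(-5)² - 1*(-5)²*(-29)²)*(3 + 5) = (36 - (-9)*25 - 1*25*841)*8 = (36 - 9*(-25) - 25*841)*8 = (36 + 225 - 21025)*8 = -20764*8 = -166112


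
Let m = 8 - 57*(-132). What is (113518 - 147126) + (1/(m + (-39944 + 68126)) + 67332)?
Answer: 1204418937/35714 ≈ 33724.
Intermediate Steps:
m = 7532 (m = 8 + 7524 = 7532)
(113518 - 147126) + (1/(m + (-39944 + 68126)) + 67332) = (113518 - 147126) + (1/(7532 + (-39944 + 68126)) + 67332) = -33608 + (1/(7532 + 28182) + 67332) = -33608 + (1/35714 + 67332) = -33608 + 2404695049/35714 = 1204418937/35714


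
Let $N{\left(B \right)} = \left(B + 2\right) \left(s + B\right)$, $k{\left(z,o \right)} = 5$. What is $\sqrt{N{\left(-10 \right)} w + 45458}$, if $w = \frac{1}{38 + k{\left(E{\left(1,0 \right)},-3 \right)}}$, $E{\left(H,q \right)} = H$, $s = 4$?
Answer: $\frac{\sqrt{84053906}}{43} \approx 213.21$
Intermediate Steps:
$N{\left(B \right)} = \left(2 + B\right) \left(4 + B\right)$ ($N{\left(B \right)} = \left(B + 2\right) \left(4 + B\right) = \left(2 + B\right) \left(4 + B\right)$)
$w = \frac{1}{43}$ ($w = \frac{1}{38 + 5} = \frac{1}{43} \approx 0.023256$)
$\sqrt{N{\left(-10 \right)} w + 45458} = \sqrt{\left(8 + \left(-10\right)^{2} + 6 \left(-10\right)\right) \frac{1}{43} + 45458} = \sqrt{\left(8 + 100 - 60\right) \frac{1}{43} + 45458} = \sqrt{48 \cdot \frac{1}{43} + 45458} = \sqrt{\frac{48}{43} + 45458} = \sqrt{\frac{1954742}{43}} = \frac{\sqrt{84053906}}{43}$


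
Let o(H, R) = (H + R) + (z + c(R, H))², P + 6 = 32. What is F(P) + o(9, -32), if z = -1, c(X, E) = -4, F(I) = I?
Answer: 28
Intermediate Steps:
P = 26 (P = -6 + 32 = 26)
o(H, R) = 25 + H + R (o(H, R) = (H + R) + (-1 - 4)² = (H + R) + (-5)² = (H + R) + 25 = 25 + H + R)
F(P) + o(9, -32) = 26 + (25 + 9 - 32) = 26 + 2 = 28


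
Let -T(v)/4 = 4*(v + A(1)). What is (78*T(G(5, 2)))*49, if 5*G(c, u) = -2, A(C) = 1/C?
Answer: -183456/5 ≈ -36691.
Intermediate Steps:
G(c, u) = -⅖ (G(c, u) = (⅕)*(-2) = -⅖)
T(v) = -16 - 16*v (T(v) = -16*(v + 1/1) = -16*(v + 1) = -16*(1 + v) = -4*(4 + 4*v) = -16 - 16*v)
(78*T(G(5, 2)))*49 = (78*(-16 - 16*(-⅖)))*49 = (78*(-16 + 32/5))*49 = (78*(-48/5))*49 = -3744/5*49 = -183456/5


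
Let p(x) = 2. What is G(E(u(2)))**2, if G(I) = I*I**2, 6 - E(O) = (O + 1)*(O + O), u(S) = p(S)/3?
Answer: 1544804416/531441 ≈ 2906.8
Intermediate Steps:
u(S) = 2/3
E(O) = 6 - 2*O*(1 + O) (E(O) = 6 - (O + 1)*(O + O) = 6 - (1 + O)*2*O = 6 - 2*O*(1 + O))
G(I) = I**3
G(E(u(2)))**2 = ((6 - 2*2/3 - 2*(2/3)**2)**3)**2 = ((6 - 4/3 - 2*4/9)**3)**2 = ((6 - 4/3 - 8/9)**3)**2 = ((34/9)**3)**2 = (39304/729)**2 = 1544804416/531441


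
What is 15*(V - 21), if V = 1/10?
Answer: -627/2 ≈ -313.50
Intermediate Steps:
V = ⅒ ≈ 0.10000
15*(V - 21) = 15*(⅒ - 21) = 15*(-209/10) = -627/2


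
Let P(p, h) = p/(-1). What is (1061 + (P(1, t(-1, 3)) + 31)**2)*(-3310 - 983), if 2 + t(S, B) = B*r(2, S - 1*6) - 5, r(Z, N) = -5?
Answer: -8418573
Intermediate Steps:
t(S, B) = -7 - 5*B (t(S, B) = -2 + (B*(-5) - 5) = -2 + (-5*B - 5) = -2 + (-5 - 5*B) = -7 - 5*B)
P(p, h) = -p (P(p, h) = p*(-1) = -p)
(1061 + (P(1, t(-1, 3)) + 31)**2)*(-3310 - 983) = (1061 + (-1*1 + 31)**2)*(-3310 - 983) = (1061 + (-1 + 31)**2)*(-4293) = (1061 + 30**2)*(-4293) = (1061 + 900)*(-4293) = 1961*(-4293) = -8418573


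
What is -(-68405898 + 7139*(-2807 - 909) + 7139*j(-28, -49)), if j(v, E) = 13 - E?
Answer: 94491804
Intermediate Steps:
-(-68405898 + 7139*(-2807 - 909) + 7139*j(-28, -49)) = -(-68405898 + 7139*(-2807 - 909) + 7139*(13 - 1*(-49))) = -(-94934422 + 7139*(13 + 49)) = -7139/(1/((-3716 + 62) - 9582)) = -7139/(1/(-3654 - 9582)) = -7139/(1/(-13236)) = -7139/(-1/13236) = -7139*(-13236) = 94491804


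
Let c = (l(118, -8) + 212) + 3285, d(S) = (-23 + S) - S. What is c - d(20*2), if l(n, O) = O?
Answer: 3512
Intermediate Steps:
d(S) = -23
c = 3489 (c = (-8 + 212) + 3285 = 204 + 3285 = 3489)
c - d(20*2) = 3489 - 1*(-23) = 3489 + 23 = 3512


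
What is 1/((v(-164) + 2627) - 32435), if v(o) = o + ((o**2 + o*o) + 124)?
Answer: 1/23944 ≈ 4.1764e-5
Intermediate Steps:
v(o) = 124 + o + 2*o**2 (v(o) = o + ((o**2 + o**2) + 124) = o + (2*o**2 + 124) = o + (124 + 2*o**2) = 124 + o + 2*o**2)
1/((v(-164) + 2627) - 32435) = 1/(((124 - 164 + 2*(-164)**2) + 2627) - 32435) = 1/(((124 - 164 + 2*26896) + 2627) - 32435) = 1/(((124 - 164 + 53792) + 2627) - 32435) = 1/((53752 + 2627) - 32435) = 1/(56379 - 32435) = 1/23944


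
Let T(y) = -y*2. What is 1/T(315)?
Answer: -1/630 ≈ -0.0015873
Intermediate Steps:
T(y) = -2*y
1/T(315) = 1/(-2*315) = 1/(-630) = -1/630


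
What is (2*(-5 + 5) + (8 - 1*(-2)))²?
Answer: 100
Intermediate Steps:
(2*(-5 + 5) + (8 - 1*(-2)))² = (2*0 + (8 + 2))² = (0 + 10)² = 10² = 100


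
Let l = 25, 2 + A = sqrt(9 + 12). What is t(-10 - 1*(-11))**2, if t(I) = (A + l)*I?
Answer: (23 + sqrt(21))**2 ≈ 760.80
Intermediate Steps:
A = -2 + sqrt(21) (A = -2 + sqrt(9 + 12) = -2 + sqrt(21) ≈ 2.5826)
t(I) = I*(23 + sqrt(21)) (t(I) = ((-2 + sqrt(21)) + 25)*I = (23 + sqrt(21))*I = I*(23 + sqrt(21)))
t(-10 - 1*(-11))**2 = ((-10 - 1*(-11))*(23 + sqrt(21)))**2 = ((-10 + 11)*(23 + sqrt(21)))**2 = (1*(23 + sqrt(21)))**2 = (23 + sqrt(21))**2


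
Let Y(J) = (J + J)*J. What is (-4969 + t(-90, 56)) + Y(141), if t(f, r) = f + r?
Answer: 34759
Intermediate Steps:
Y(J) = 2*J² (Y(J) = (2*J)*J = 2*J²)
(-4969 + t(-90, 56)) + Y(141) = (-4969 + (-90 + 56)) + 2*141² = (-4969 - 34) + 2*19881 = -5003 + 39762 = 34759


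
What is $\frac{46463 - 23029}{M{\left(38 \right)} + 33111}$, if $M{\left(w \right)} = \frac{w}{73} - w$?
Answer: $\frac{1710682}{2414367} \approx 0.70854$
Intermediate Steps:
$M{\left(w \right)} = - \frac{72 w}{73}$ ($M{\left(w \right)} = w \frac{1}{73} - w = \frac{w}{73} - w = - \frac{72 w}{73}$)
$\frac{46463 - 23029}{M{\left(38 \right)} + 33111} = \frac{46463 - 23029}{\left(- \frac{72}{73}\right) 38 + 33111} = \frac{23434}{- \frac{2736}{73} + 33111} = \frac{23434}{\frac{2414367}{73}} = 23434 \cdot \frac{73}{2414367} = \frac{1710682}{2414367}$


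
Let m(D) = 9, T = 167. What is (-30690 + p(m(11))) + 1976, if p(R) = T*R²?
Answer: -15187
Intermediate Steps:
p(R) = 167*R²
(-30690 + p(m(11))) + 1976 = (-30690 + 167*9²) + 1976 = (-30690 + 167*81) + 1976 = (-30690 + 13527) + 1976 = -17163 + 1976 = -15187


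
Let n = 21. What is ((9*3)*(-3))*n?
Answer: -1701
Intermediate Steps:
((9*3)*(-3))*n = ((9*3)*(-3))*21 = (27*(-3))*21 = -81*21 = -1701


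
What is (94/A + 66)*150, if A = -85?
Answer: 165480/17 ≈ 9734.1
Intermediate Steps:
(94/A + 66)*150 = (94/(-85) + 66)*150 = (94*(-1/85) + 66)*150 = (-94/85 + 66)*150 = (5516/85)*150 = 165480/17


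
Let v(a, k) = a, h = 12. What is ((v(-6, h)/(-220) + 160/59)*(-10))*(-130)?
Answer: 2311010/649 ≈ 3560.9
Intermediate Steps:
((v(-6, h)/(-220) + 160/59)*(-10))*(-130) = ((-6/(-220) + 160/59)*(-10))*(-130) = ((-6*(-1/220) + 160*(1/59))*(-10))*(-130) = ((3/110 + 160/59)*(-10))*(-130) = ((17777/6490)*(-10))*(-130) = -17777/649*(-130) = 2311010/649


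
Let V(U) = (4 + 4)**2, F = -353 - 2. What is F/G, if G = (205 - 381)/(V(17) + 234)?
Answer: 52895/88 ≈ 601.08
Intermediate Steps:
F = -355
V(U) = 64 (V(U) = 8**2 = 64)
G = -88/149 (G = (205 - 381)/(64 + 234) = -176/298 = -176*1/298 = -88/149 ≈ -0.59060)
F/G = -355/(-88/149) = -355*(-149/88) = 52895/88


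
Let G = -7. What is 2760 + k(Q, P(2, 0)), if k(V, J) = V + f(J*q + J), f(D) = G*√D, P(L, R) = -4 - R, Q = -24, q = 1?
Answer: 2736 - 14*I*√2 ≈ 2736.0 - 19.799*I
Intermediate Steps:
f(D) = -7*√D
k(V, J) = V - 7*√2*√J (k(V, J) = V - 7*√(J*1 + J) = V - 7*√(J + J) = V - 7*√2*√J)
2760 + k(Q, P(2, 0)) = 2760 + (-24 - 7*√2*√(-4 - 1*0)) = 2760 + (-24 - 7*√2*√(-4 + 0)) = 2760 + (-24 - 7*√2*√(-4)) = 2760 + (-24 - 7*√2*2*I) = 2760 + (-24 - 14*I*√2) = 2736 - 14*I*√2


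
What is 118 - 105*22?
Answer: -2192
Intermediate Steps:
118 - 105*22 = 118 - 2310 = -2192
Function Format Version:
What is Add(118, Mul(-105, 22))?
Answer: -2192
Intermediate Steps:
Add(118, Mul(-105, 22)) = Add(118, -2310) = -2192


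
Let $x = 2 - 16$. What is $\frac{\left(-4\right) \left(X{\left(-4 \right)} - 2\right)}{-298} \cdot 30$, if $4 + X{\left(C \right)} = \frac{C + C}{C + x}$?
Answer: $- \frac{1000}{447} \approx -2.2371$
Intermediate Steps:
$x = -14$ ($x = 2 - 16 = -14$)
$X{\left(C \right)} = -4 + \frac{2 C}{-14 + C}$ ($X{\left(C \right)} = -4 + \frac{C + C}{C - 14} = -4 + \frac{2 C}{-14 + C}$)
$\frac{\left(-4\right) \left(X{\left(-4 \right)} - 2\right)}{-298} \cdot 30 = \frac{\left(-4\right) \left(\frac{2 \left(28 - -4\right)}{-14 - 4} - 2\right)}{-298} \cdot 30 = - 4 \left(\frac{2 \left(28 + 4\right)}{-18} - 2\right) \left(- \frac{1}{298}\right) 30 = - 4 \left(2 \left(- \frac{1}{18}\right) 32 - 2\right) \left(- \frac{1}{298}\right) 30 = - 4 \left(- \frac{32}{9} - 2\right) \left(- \frac{1}{298}\right) 30 = \left(-4\right) \left(- \frac{50}{9}\right) \left(- \frac{1}{298}\right) 30 = \frac{200}{9} \left(- \frac{1}{298}\right) 30 = \left(- \frac{100}{1341}\right) 30 = - \frac{1000}{447}$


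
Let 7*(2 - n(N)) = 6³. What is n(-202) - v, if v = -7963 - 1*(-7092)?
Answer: 5895/7 ≈ 842.14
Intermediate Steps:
v = -871 (v = -7963 + 7092 = -871)
n(N) = -202/7 (n(N) = 2 - ⅐*6³ = 2 - ⅐*216 = 2 - 216/7 = -202/7)
n(-202) - v = -202/7 - 1*(-871) = -202/7 + 871 = 5895/7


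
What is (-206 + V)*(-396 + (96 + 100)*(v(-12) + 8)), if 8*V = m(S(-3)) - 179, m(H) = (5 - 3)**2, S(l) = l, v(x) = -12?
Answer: 537785/2 ≈ 2.6889e+5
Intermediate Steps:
m(H) = 4 (m(H) = 2**2 = 4)
V = -175/8 (V = (4 - 179)/8 = (1/8)*(-175) = -175/8 ≈ -21.875)
(-206 + V)*(-396 + (96 + 100)*(v(-12) + 8)) = (-206 - 175/8)*(-396 + (96 + 100)*(-12 + 8)) = -1823*(-396 + 196*(-4))/8 = -1823*(-396 - 784)/8 = -1823/8*(-1180) = 537785/2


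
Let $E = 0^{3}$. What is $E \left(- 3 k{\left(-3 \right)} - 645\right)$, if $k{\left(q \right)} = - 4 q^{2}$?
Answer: $0$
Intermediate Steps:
$E = 0$
$E \left(- 3 k{\left(-3 \right)} - 645\right) = 0 \left(- 3 \left(- 4 \left(-3\right)^{2}\right) - 645\right) = 0 \left(- 3 \left(\left(-4\right) 9\right) - 645\right) = 0 \left(\left(-3\right) \left(-36\right) - 645\right) = 0 \left(108 - 645\right) = 0 \left(-537\right) = 0$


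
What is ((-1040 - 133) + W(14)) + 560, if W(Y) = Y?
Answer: -599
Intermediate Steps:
((-1040 - 133) + W(14)) + 560 = ((-1040 - 133) + 14) + 560 = (-1173 + 14) + 560 = -1159 + 560 = -599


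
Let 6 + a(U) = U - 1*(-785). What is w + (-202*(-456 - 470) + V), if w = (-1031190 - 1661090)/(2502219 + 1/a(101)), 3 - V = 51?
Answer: 411771597431484/2201952721 ≈ 1.8700e+5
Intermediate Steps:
V = -48 (V = 3 - 1*51 = 3 - 51 = -48)
a(U) = 779 + U (a(U) = -6 + (U - 1*(-785)) = -6 + (U + 785) = -6 + (785 + U) = 779 + U)
w = -2369206400/2201952721 (w = (-1031190 - 1661090)/(2502219 + 1/(779 + 101)) = -2692280/(2502219 + 1/880) = -2692280/2201952721/880 = -2692280*880/2201952721 = -2369206400/2201952721 ≈ -1.0760)
w + (-202*(-456 - 470) + V) = -2369206400/2201952721 + (-202*(-456 - 470) - 48) = -2369206400/2201952721 + (-202*(-926) - 48) = -2369206400/2201952721 + (187052 - 48) = -2369206400/2201952721 + 187004 = 411771597431484/2201952721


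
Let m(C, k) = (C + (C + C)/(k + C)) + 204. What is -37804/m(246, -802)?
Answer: -5254756/62427 ≈ -84.174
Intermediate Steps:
m(C, k) = 204 + C + 2*C/(C + k) (m(C, k) = (C + (2*C)/(C + k)) + 204 = (C + 2*C/(C + k)) + 204 = 204 + C + 2*C/(C + k))
-37804/m(246, -802) = -37804*(246 - 802)/(246**2 + 204*(-802) + 206*246 + 246*(-802)) = -37804*(-556/(60516 - 163608 + 50676 - 197292)) = -37804/((-1/556*(-249708))) = -37804/62427/139 = -37804*139/62427 = -5254756/62427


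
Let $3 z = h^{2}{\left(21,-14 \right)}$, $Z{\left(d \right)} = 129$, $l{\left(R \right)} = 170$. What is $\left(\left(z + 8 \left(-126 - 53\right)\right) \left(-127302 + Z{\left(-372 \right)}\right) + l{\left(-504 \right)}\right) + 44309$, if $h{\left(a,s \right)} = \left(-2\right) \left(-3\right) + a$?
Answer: $151253176$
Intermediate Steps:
$h{\left(a,s \right)} = 6 + a$
$z = 243$ ($z = \frac{\left(6 + 21\right)^{2}}{3} = \frac{27^{2}}{3} = \frac{1}{3} \cdot 729 = 243$)
$\left(\left(z + 8 \left(-126 - 53\right)\right) \left(-127302 + Z{\left(-372 \right)}\right) + l{\left(-504 \right)}\right) + 44309 = \left(\left(243 + 8 \left(-126 - 53\right)\right) \left(-127302 + 129\right) + 170\right) + 44309 = \left(\left(243 + 8 \left(-179\right)\right) \left(-127173\right) + 170\right) + 44309 = \left(\left(243 - 1432\right) \left(-127173\right) + 170\right) + 44309 = \left(\left(-1189\right) \left(-127173\right) + 170\right) + 44309 = \left(151208697 + 170\right) + 44309 = 151208867 + 44309 = 151253176$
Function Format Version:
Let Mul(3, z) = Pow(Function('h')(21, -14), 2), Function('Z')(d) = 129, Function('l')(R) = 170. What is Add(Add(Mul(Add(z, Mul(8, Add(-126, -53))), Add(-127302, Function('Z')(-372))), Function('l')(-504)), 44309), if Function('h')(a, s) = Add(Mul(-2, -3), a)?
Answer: 151253176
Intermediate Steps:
Function('h')(a, s) = Add(6, a)
z = 243 (z = Mul(Rational(1, 3), Pow(Add(6, 21), 2)) = Mul(Rational(1, 3), Pow(27, 2)) = Mul(Rational(1, 3), 729) = 243)
Add(Add(Mul(Add(z, Mul(8, Add(-126, -53))), Add(-127302, Function('Z')(-372))), Function('l')(-504)), 44309) = Add(Add(Mul(Add(243, Mul(8, Add(-126, -53))), Add(-127302, 129)), 170), 44309) = Add(Add(Mul(Add(243, Mul(8, -179)), -127173), 170), 44309) = Add(Add(Mul(Add(243, -1432), -127173), 170), 44309) = Add(Add(Mul(-1189, -127173), 170), 44309) = Add(Add(151208697, 170), 44309) = Add(151208867, 44309) = 151253176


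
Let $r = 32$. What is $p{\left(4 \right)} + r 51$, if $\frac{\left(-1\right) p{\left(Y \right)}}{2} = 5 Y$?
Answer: $1592$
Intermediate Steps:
$p{\left(Y \right)} = - 10 Y$ ($p{\left(Y \right)} = - 2 \cdot 5 Y = - 10 Y$)
$p{\left(4 \right)} + r 51 = \left(-10\right) 4 + 32 \cdot 51 = -40 + 1632 = 1592$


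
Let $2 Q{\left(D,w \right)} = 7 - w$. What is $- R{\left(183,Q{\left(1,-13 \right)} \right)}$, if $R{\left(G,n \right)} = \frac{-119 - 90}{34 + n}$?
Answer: $\frac{19}{4} \approx 4.75$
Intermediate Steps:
$Q{\left(D,w \right)} = \frac{7}{2} - \frac{w}{2}$ ($Q{\left(D,w \right)} = \frac{7 - w}{2} = \frac{7}{2} - \frac{w}{2}$)
$R{\left(G,n \right)} = - \frac{209}{34 + n}$
$- R{\left(183,Q{\left(1,-13 \right)} \right)} = - \frac{-209}{34 + \left(\frac{7}{2} - - \frac{13}{2}\right)} = - \frac{-209}{34 + \left(\frac{7}{2} + \frac{13}{2}\right)} = - \frac{-209}{34 + 10} = - \frac{-209}{44} = \left(-1\right) \left(- \frac{19}{4}\right) = \frac{19}{4}$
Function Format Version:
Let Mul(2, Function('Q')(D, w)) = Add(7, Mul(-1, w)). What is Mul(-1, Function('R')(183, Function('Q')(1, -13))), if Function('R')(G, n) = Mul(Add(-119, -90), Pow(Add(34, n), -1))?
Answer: Rational(19, 4) ≈ 4.7500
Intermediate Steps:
Function('Q')(D, w) = Add(Rational(7, 2), Mul(Rational(-1, 2), w)) (Function('Q')(D, w) = Mul(Rational(1, 2), Add(7, Mul(-1, w))) = Add(Rational(7, 2), Mul(Rational(-1, 2), w)))
Function('R')(G, n) = Mul(-209, Pow(Add(34, n), -1))
Mul(-1, Function('R')(183, Function('Q')(1, -13))) = Mul(-1, Mul(-209, Pow(Add(34, Add(Rational(7, 2), Mul(Rational(-1, 2), -13))), -1))) = Mul(-1, Mul(-209, Pow(Add(34, Add(Rational(7, 2), Rational(13, 2))), -1))) = Mul(-1, Mul(-209, Pow(Add(34, 10), -1))) = Mul(-1, Mul(-209, Pow(44, -1))) = Mul(-1, Mul(-209, Rational(1, 44))) = Mul(-1, Rational(-19, 4)) = Rational(19, 4)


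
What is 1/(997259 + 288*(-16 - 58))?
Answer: 1/975947 ≈ 1.0246e-6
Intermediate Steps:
1/(997259 + 288*(-16 - 58)) = 1/(997259 + 288*(-74)) = 1/(997259 - 21312) = 1/975947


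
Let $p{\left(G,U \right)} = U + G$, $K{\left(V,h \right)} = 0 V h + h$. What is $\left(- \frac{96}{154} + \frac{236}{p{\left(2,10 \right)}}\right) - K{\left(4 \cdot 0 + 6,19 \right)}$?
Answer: $\frac{10}{231} \approx 0.04329$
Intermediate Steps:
$K{\left(V,h \right)} = h$ ($K{\left(V,h \right)} = 0 h + h = 0 + h = h$)
$p{\left(G,U \right)} = G + U$
$\left(- \frac{96}{154} + \frac{236}{p{\left(2,10 \right)}}\right) - K{\left(4 \cdot 0 + 6,19 \right)} = \left(- \frac{96}{154} + \frac{236}{2 + 10}\right) - 19 = \left(\left(-96\right) \frac{1}{154} + \frac{236}{12}\right) - 19 = \left(- \frac{48}{77} + 236 \cdot \frac{1}{12}\right) - 19 = \left(- \frac{48}{77} + \frac{59}{3}\right) - 19 = \frac{4399}{231} - 19 = \frac{10}{231}$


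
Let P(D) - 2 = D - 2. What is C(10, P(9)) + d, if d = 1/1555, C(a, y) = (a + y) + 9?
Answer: 43541/1555 ≈ 28.001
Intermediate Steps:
P(D) = D (P(D) = 2 + (D - 2) = 2 + (-2 + D) = D)
C(a, y) = 9 + a + y
d = 1/1555 ≈ 0.00064309
C(10, P(9)) + d = (9 + 10 + 9) + 1/1555 = 28 + 1/1555 = 43541/1555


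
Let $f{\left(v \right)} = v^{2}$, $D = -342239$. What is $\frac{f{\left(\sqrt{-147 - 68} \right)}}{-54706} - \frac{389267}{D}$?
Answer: $\frac{21368821887}{18722526734} \approx 1.1413$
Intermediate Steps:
$\frac{f{\left(\sqrt{-147 - 68} \right)}}{-54706} - \frac{389267}{D} = \frac{\left(\sqrt{-147 - 68}\right)^{2}}{-54706} - \frac{389267}{-342239} = \left(\sqrt{-215}\right)^{2} \left(- \frac{1}{54706}\right) - - \frac{389267}{342239} = \left(i \sqrt{215}\right)^{2} \left(- \frac{1}{54706}\right) + \frac{389267}{342239} = \left(-215\right) \left(- \frac{1}{54706}\right) + \frac{389267}{342239} = \frac{215}{54706} + \frac{389267}{342239} = \frac{21368821887}{18722526734}$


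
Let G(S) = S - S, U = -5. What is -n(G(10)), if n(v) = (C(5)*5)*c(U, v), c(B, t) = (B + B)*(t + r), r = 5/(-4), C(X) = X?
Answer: -625/2 ≈ -312.50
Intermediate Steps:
G(S) = 0
r = -5/4 (r = 5*(-1/4) = -5/4 ≈ -1.2500)
c(B, t) = 2*B*(-5/4 + t) (c(B, t) = (B + B)*(t - 5/4) = (2*B)*(-5/4 + t) = 2*B*(-5/4 + t))
n(v) = 625/2 - 250*v (n(v) = (5*5)*((1/2)*(-5)*(-5 + 4*v)) = 25*(25/2 - 10*v) = 625/2 - 250*v)
-n(G(10)) = -(625/2 - 250*0) = -(625/2 + 0) = -1*625/2 = -625/2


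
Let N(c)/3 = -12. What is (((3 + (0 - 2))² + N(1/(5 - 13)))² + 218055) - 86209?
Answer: 133071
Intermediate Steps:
N(c) = -36 (N(c) = 3*(-12) = -36)
(((3 + (0 - 2))² + N(1/(5 - 13)))² + 218055) - 86209 = (((3 + (0 - 2))² - 36)² + 218055) - 86209 = (((3 - 2)² - 36)² + 218055) - 86209 = ((1² - 36)² + 218055) - 86209 = ((1 - 36)² + 218055) - 86209 = ((-35)² + 218055) - 86209 = (1225 + 218055) - 86209 = 219280 - 86209 = 133071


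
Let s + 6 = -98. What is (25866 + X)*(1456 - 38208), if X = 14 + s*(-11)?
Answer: -993186048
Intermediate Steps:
s = -104 (s = -6 - 98 = -104)
X = 1158 (X = 14 - 104*(-11) = 14 + 1144 = 1158)
(25866 + X)*(1456 - 38208) = (25866 + 1158)*(1456 - 38208) = 27024*(-36752) = -993186048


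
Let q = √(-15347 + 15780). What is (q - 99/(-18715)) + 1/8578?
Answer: 867937/160537270 + √433 ≈ 20.814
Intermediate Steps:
q = √433 ≈ 20.809
(q - 99/(-18715)) + 1/8578 = (√433 - 99/(-18715)) + 1/8578 = (√433 - 99*(-1/18715)) + 1/8578 = (√433 + 99/18715) + 1/8578 = (99/18715 + √433) + 1/8578 = 867937/160537270 + √433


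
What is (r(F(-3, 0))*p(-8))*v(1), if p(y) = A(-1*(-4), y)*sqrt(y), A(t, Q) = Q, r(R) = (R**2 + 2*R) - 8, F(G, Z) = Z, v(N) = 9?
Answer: 1152*I*sqrt(2) ≈ 1629.2*I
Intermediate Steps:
r(R) = -8 + R**2 + 2*R
p(y) = y**(3/2) (p(y) = y*sqrt(y) = y**(3/2))
(r(F(-3, 0))*p(-8))*v(1) = ((-8 + 0**2 + 2*0)*(-8)**(3/2))*9 = ((-8 + 0 + 0)*(-16*I*sqrt(2)))*9 = -(-128)*I*sqrt(2)*9 = (128*I*sqrt(2))*9 = 1152*I*sqrt(2)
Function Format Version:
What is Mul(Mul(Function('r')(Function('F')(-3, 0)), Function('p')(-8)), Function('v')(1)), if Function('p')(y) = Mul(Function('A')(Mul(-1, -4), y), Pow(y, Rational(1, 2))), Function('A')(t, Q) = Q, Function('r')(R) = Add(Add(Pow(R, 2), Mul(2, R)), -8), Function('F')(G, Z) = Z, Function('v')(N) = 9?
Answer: Mul(1152, I, Pow(2, Rational(1, 2))) ≈ Mul(1629.2, I)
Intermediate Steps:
Function('r')(R) = Add(-8, Pow(R, 2), Mul(2, R))
Function('p')(y) = Pow(y, Rational(3, 2)) (Function('p')(y) = Mul(y, Pow(y, Rational(1, 2))) = Pow(y, Rational(3, 2)))
Mul(Mul(Function('r')(Function('F')(-3, 0)), Function('p')(-8)), Function('v')(1)) = Mul(Mul(Add(-8, Pow(0, 2), Mul(2, 0)), Pow(-8, Rational(3, 2))), 9) = Mul(Mul(Add(-8, 0, 0), Mul(-16, I, Pow(2, Rational(1, 2)))), 9) = Mul(Mul(-8, Mul(-16, I, Pow(2, Rational(1, 2)))), 9) = Mul(Mul(128, I, Pow(2, Rational(1, 2))), 9) = Mul(1152, I, Pow(2, Rational(1, 2)))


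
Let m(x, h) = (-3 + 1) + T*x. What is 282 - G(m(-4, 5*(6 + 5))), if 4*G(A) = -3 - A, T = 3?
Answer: 1117/4 ≈ 279.25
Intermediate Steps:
m(x, h) = -2 + 3*x (m(x, h) = (-3 + 1) + 3*x = -2 + 3*x)
G(A) = -¾ - A/4 (G(A) = (-3 - A)/4 = -¾ - A/4)
282 - G(m(-4, 5*(6 + 5))) = 282 - (-¾ - (-2 + 3*(-4))/4) = 282 - (-¾ - (-2 - 12)/4) = 282 - (-¾ - ¼*(-14)) = 282 - (-¾ + 7/2) = 282 - 1*11/4 = 282 - 11/4 = 1117/4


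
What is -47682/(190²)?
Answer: -23841/18050 ≈ -1.3208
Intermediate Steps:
-47682/(190²) = -47682/36100 = -47682*1/36100 = -23841/18050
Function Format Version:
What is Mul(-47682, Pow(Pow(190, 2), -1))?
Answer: Rational(-23841, 18050) ≈ -1.3208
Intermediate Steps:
Mul(-47682, Pow(Pow(190, 2), -1)) = Mul(-47682, Pow(36100, -1)) = Mul(-47682, Rational(1, 36100)) = Rational(-23841, 18050)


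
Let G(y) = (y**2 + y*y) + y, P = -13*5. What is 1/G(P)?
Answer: 1/8385 ≈ 0.00011926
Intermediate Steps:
P = -65
G(y) = y + 2*y**2 (G(y) = (y**2 + y**2) + y = 2*y**2 + y = y + 2*y**2)
1/G(P) = 1/(-65*(1 + 2*(-65))) = 1/(-65*(1 - 130)) = 1/(-65*(-129)) = 1/8385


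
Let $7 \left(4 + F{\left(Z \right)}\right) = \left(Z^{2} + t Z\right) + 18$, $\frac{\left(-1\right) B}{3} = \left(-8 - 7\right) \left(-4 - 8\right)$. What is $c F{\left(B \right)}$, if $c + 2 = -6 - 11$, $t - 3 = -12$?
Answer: $-804650$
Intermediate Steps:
$t = -9$ ($t = 3 - 12 = -9$)
$B = -540$ ($B = - 3 \left(-8 - 7\right) \left(-4 - 8\right) = - 3 \left(\left(-15\right) \left(-12\right)\right) = \left(-3\right) 180 = -540$)
$c = -19$ ($c = -2 - 17 = -19$)
$F{\left(Z \right)} = - \frac{10}{7} - \frac{9 Z}{7} + \frac{Z^{2}}{7}$ ($F{\left(Z \right)} = -4 + \frac{\left(Z^{2} - 9 Z\right) + 18}{7} = -4 + \frac{18 + Z^{2} - 9 Z}{7} = -4 + \left(\frac{18}{7} - \frac{9 Z}{7} + \frac{Z^{2}}{7}\right) = - \frac{10}{7} - \frac{9 Z}{7} + \frac{Z^{2}}{7}$)
$c F{\left(B \right)} = - 19 \left(- \frac{10}{7} - - \frac{4860}{7} + \frac{\left(-540\right)^{2}}{7}\right) = - 19 \left(- \frac{10}{7} + \frac{4860}{7} + \frac{1}{7} \cdot 291600\right) = - 19 \left(- \frac{10}{7} + \frac{4860}{7} + \frac{291600}{7}\right) = \left(-19\right) 42350 = -804650$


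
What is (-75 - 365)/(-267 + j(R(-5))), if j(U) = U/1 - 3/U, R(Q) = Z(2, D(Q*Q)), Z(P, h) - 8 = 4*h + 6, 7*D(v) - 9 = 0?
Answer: 412720/232637 ≈ 1.7741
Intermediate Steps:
D(v) = 9/7 (D(v) = 9/7 + (1/7)*0 = 9/7 + 0 = 9/7)
Z(P, h) = 14 + 4*h (Z(P, h) = 8 + (4*h + 6) = 8 + (6 + 4*h) = 14 + 4*h)
R(Q) = 134/7 (R(Q) = 14 + 4*(9/7) = 14 + 36/7 = 134/7)
j(U) = U - 3/U (j(U) = U*1 - 3/U = U - 3/U)
(-75 - 365)/(-267 + j(R(-5))) = (-75 - 365)/(-267 + (134/7 - 3/134/7)) = -440/(-267 + (134/7 - 3*7/134)) = -440/(-267 + (134/7 - 21/134)) = -440/(-267 + 17809/938) = -440/(-232637/938) = -440*(-938/232637) = 412720/232637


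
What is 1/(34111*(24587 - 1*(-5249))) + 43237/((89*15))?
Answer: 44003842612987/1358677287660 ≈ 32.387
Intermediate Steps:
1/(34111*(24587 - 1*(-5249))) + 43237/((89*15)) = 1/(34111*(24587 + 5249)) + 43237/1335 = (1/34111)/29836 + 43237*(1/1335) = (1/34111)*(1/29836) + 43237/1335 = 1/1017735796 + 43237/1335 = 44003842612987/1358677287660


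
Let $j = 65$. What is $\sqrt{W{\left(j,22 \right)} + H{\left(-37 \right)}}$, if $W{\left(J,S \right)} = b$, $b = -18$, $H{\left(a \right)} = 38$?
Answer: $2 \sqrt{5} \approx 4.4721$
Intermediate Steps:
$W{\left(J,S \right)} = -18$
$\sqrt{W{\left(j,22 \right)} + H{\left(-37 \right)}} = \sqrt{-18 + 38} = \sqrt{20} = 2 \sqrt{5}$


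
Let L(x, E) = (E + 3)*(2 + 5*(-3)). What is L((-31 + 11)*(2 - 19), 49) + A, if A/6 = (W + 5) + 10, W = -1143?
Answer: -7444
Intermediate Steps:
A = -6768 (A = 6*((-1143 + 5) + 10) = 6*(-1138 + 10) = 6*(-1128) = -6768)
L(x, E) = -39 - 13*E (L(x, E) = (3 + E)*(2 - 15) = (3 + E)*(-13) = -39 - 13*E)
L((-31 + 11)*(2 - 19), 49) + A = (-39 - 13*49) - 6768 = (-39 - 637) - 6768 = -676 - 6768 = -7444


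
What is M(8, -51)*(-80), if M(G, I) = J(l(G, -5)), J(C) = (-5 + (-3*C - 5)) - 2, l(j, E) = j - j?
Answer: 960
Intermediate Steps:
l(j, E) = 0
J(C) = -12 - 3*C (J(C) = (-5 + (-5 - 3*C)) - 2 = (-10 - 3*C) - 2 = -12 - 3*C)
M(G, I) = -12 (M(G, I) = -12 - 3*0 = -12 + 0 = -12)
M(8, -51)*(-80) = -12*(-80) = 960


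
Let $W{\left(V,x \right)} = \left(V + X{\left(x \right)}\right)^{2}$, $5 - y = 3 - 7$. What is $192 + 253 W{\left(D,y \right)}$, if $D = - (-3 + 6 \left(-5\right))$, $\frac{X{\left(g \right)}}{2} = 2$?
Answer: $346549$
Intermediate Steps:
$X{\left(g \right)} = 4$ ($X{\left(g \right)} = 2 \cdot 2 = 4$)
$D = 33$ ($D = - (-3 - 30) = \left(-1\right) \left(-33\right) = 33$)
$y = 9$ ($y = 5 - \left(3 - 7\right) = 5 - -4 = 5 + 4 = 9$)
$W{\left(V,x \right)} = \left(4 + V\right)^{2}$ ($W{\left(V,x \right)} = \left(V + 4\right)^{2} = \left(4 + V\right)^{2}$)
$192 + 253 W{\left(D,y \right)} = 192 + 253 \left(4 + 33\right)^{2} = 192 + 253 \cdot 37^{2} = 192 + 253 \cdot 1369 = 192 + 346357 = 346549$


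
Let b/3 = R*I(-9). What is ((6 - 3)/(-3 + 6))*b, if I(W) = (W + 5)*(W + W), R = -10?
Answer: -2160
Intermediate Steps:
I(W) = 2*W*(5 + W) (I(W) = (5 + W)*(2*W) = 2*W*(5 + W))
b = -2160 (b = 3*(-20*(-9)*(5 - 9)) = 3*(-20*(-9)*(-4)) = 3*(-10*72) = 3*(-720) = -2160)
((6 - 3)/(-3 + 6))*b = ((6 - 3)/(-3 + 6))*(-2160) = (3/3)*(-2160) = (3*(⅓))*(-2160) = 1*(-2160) = -2160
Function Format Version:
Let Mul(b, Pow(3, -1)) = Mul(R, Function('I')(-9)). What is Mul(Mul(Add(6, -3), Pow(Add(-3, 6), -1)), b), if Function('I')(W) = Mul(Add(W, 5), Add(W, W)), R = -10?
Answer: -2160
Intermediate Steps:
Function('I')(W) = Mul(2, W, Add(5, W)) (Function('I')(W) = Mul(Add(5, W), Mul(2, W)) = Mul(2, W, Add(5, W)))
b = -2160 (b = Mul(3, Mul(-10, Mul(2, -9, Add(5, -9)))) = Mul(3, Mul(-10, Mul(2, -9, -4))) = Mul(3, Mul(-10, 72)) = Mul(3, -720) = -2160)
Mul(Mul(Add(6, -3), Pow(Add(-3, 6), -1)), b) = Mul(Mul(Add(6, -3), Pow(Add(-3, 6), -1)), -2160) = Mul(Mul(3, Pow(3, -1)), -2160) = Mul(Mul(3, Rational(1, 3)), -2160) = Mul(1, -2160) = -2160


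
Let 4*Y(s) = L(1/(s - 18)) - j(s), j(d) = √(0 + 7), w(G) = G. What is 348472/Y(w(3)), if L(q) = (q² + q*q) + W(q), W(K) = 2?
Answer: -141758409600/150071 - 70565580000*√7/150071 ≈ -2.1887e+6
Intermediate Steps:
j(d) = √7
L(q) = 2 + 2*q² (L(q) = (q² + q*q) + 2 = (q² + q²) + 2 = 2*q² + 2 = 2 + 2*q²)
Y(s) = ½ + 1/(2*(-18 + s)²) - √7/4 (Y(s) = ((2 + 2*(1/(s - 18))²) - √7)/4 = ((2 + 2*(1/(-18 + s))²) - √7)/4 = ((2 + 2/(-18 + s)²) - √7)/4 = (2 - √7 + 2/(-18 + s)²)/4 = ½ + 1/(2*(-18 + s)²) - √7/4)
348472/Y(w(3)) = 348472/(½ + 1/(2*(-18 + 3)²) - √7/4) = 348472/(½ + (½)/(-15)² - √7/4) = 348472/(½ + (½)*(1/225) - √7/4) = 348472/(½ + 1/450 - √7/4) = 348472/(113/225 - √7/4)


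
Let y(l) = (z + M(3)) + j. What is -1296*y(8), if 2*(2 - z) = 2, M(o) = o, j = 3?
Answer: -9072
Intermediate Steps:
z = 1 (z = 2 - ½*2 = 2 - 1 = 1)
y(l) = 7 (y(l) = (1 + 3) + 3 = 4 + 3 = 7)
-1296*y(8) = -1296*7 = -9072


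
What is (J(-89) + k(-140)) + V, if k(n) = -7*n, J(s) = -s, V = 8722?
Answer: 9791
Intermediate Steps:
(J(-89) + k(-140)) + V = (-1*(-89) - 7*(-140)) + 8722 = (89 + 980) + 8722 = 1069 + 8722 = 9791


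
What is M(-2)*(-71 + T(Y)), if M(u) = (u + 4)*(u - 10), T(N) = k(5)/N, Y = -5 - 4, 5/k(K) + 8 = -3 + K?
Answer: 15316/9 ≈ 1701.8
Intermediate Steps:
k(K) = 5/(-11 + K) (k(K) = 5/(-8 + (-3 + K)) = 5/(-11 + K))
Y = -9
T(N) = -5/(6*N) (T(N) = (5/(-11 + 5))/N = (5/(-6))/N = (5*(-1/6))/N = -5/(6*N))
M(u) = (-10 + u)*(4 + u) (M(u) = (4 + u)*(-10 + u) = (-10 + u)*(4 + u))
M(-2)*(-71 + T(Y)) = (-40 + (-2)**2 - 6*(-2))*(-71 - 5/6/(-9)) = (-40 + 4 + 12)*(-71 - 5/6*(-1/9)) = -24*(-71 + 5/54) = -24*(-3829/54) = 15316/9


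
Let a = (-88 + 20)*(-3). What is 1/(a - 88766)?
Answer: -1/88562 ≈ -1.1292e-5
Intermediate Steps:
a = 204 (a = -68*(-3) = 204)
1/(a - 88766) = 1/(204 - 88766) = 1/(-88562) = -1/88562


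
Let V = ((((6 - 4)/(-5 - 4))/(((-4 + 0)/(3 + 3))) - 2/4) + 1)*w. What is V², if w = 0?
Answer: 0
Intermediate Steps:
V = 0 (V = ((((6 - 4)/(-5 - 4))/(((-4 + 0)/(3 + 3))) - 2/4) + 1)*0 = (((2/(-9))/((-4/6)) - 2*¼) + 1)*0 = (((2*(-⅑))/((-4*⅙)) - ½) + 1)*0 = ((-2/(9*(-⅔)) - ½) + 1)*0 = ((-2/9*(-3/2) - ½) + 1)*0 = ((⅓ - ½) + 1)*0 = (-⅙ + 1)*0 = (⅚)*0 = 0)
V² = 0² = 0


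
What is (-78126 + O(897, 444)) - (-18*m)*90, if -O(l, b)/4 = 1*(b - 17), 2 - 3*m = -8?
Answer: -74434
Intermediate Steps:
m = 10/3 (m = 2/3 - 1/3*(-8) = 2/3 + 8/3 = 10/3 ≈ 3.3333)
O(l, b) = 68 - 4*b (O(l, b) = -4*(b - 17) = -4*(-17 + b) = 68 - 4*b)
(-78126 + O(897, 444)) - (-18*m)*90 = (-78126 + (68 - 4*444)) - (-18*10/3)*90 = (-78126 + (68 - 1776)) - (-60)*90 = (-78126 - 1708) - 1*(-5400) = -79834 + 5400 = -74434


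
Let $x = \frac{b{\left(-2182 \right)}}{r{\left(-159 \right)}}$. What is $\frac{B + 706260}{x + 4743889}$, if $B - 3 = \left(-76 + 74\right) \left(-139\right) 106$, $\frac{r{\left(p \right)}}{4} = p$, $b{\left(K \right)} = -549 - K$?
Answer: $\frac{467924916}{3017111771} \approx 0.15509$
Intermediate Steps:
$r{\left(p \right)} = 4 p$
$x = - \frac{1633}{636}$ ($x = \frac{-549 - -2182}{4 \left(-159\right)} = \frac{-549 + 2182}{-636} = 1633 \left(- \frac{1}{636}\right) = - \frac{1633}{636} \approx -2.5676$)
$B = 29471$ ($B = 3 + \left(-76 + 74\right) \left(-139\right) 106 = 3 + \left(-2\right) \left(-139\right) 106 = 3 + 278 \cdot 106 = 3 + 29468 = 29471$)
$\frac{B + 706260}{x + 4743889} = \frac{29471 + 706260}{- \frac{1633}{636} + 4743889} = \frac{735731}{\frac{3017111771}{636}} = 735731 \cdot \frac{636}{3017111771} = \frac{467924916}{3017111771}$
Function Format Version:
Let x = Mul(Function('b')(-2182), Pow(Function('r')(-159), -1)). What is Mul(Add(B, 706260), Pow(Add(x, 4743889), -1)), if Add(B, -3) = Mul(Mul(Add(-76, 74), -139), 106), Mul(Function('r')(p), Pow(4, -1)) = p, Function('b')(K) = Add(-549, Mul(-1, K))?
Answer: Rational(467924916, 3017111771) ≈ 0.15509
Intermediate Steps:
Function('r')(p) = Mul(4, p)
x = Rational(-1633, 636) (x = Mul(Add(-549, Mul(-1, -2182)), Pow(Mul(4, -159), -1)) = Mul(Add(-549, 2182), Pow(-636, -1)) = Mul(1633, Rational(-1, 636)) = Rational(-1633, 636) ≈ -2.5676)
B = 29471 (B = Add(3, Mul(Mul(Add(-76, 74), -139), 106)) = Add(3, Mul(Mul(-2, -139), 106)) = Add(3, Mul(278, 106)) = Add(3, 29468) = 29471)
Mul(Add(B, 706260), Pow(Add(x, 4743889), -1)) = Mul(Add(29471, 706260), Pow(Add(Rational(-1633, 636), 4743889), -1)) = Mul(735731, Pow(Rational(3017111771, 636), -1)) = Mul(735731, Rational(636, 3017111771)) = Rational(467924916, 3017111771)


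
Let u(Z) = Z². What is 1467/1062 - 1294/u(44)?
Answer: 40719/57112 ≈ 0.71297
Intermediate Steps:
1467/1062 - 1294/u(44) = 1467/1062 - 1294/(44²) = 1467*(1/1062) - 1294/1936 = 163/118 - 1294*1/1936 = 163/118 - 647/968 = 40719/57112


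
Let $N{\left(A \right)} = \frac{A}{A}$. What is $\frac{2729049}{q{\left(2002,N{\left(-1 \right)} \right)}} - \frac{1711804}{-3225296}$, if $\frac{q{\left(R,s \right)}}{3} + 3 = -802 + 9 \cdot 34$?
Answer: $- \frac{733285687743}{402355676} \approx -1822.5$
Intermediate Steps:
$N{\left(A \right)} = 1$
$q{\left(R,s \right)} = -1497$ ($q{\left(R,s \right)} = -9 + 3 \left(-802 + 9 \cdot 34\right) = -9 + 3 \left(-802 + 306\right) = -9 + 3 \left(-496\right) = -9 - 1488 = -1497$)
$\frac{2729049}{q{\left(2002,N{\left(-1 \right)} \right)}} - \frac{1711804}{-3225296} = \frac{2729049}{-1497} - \frac{1711804}{-3225296} = 2729049 \left(- \frac{1}{1497}\right) - - \frac{427951}{806324} = - \frac{909683}{499} + \frac{427951}{806324} = - \frac{733285687743}{402355676}$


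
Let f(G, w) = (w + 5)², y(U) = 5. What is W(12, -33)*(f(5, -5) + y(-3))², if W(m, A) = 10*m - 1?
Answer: 2975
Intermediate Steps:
W(m, A) = -1 + 10*m
f(G, w) = (5 + w)²
W(12, -33)*(f(5, -5) + y(-3))² = (-1 + 10*12)*((5 - 5)² + 5)² = (-1 + 120)*(0² + 5)² = 119*(0 + 5)² = 119*5² = 119*25 = 2975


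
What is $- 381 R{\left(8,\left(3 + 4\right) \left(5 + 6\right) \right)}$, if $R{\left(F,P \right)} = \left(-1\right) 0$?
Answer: $0$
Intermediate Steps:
$R{\left(F,P \right)} = 0$
$- 381 R{\left(8,\left(3 + 4\right) \left(5 + 6\right) \right)} = \left(-381\right) 0 = 0$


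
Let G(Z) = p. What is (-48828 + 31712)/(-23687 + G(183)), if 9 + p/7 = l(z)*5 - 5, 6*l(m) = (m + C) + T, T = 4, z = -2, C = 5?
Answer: 102696/142465 ≈ 0.72085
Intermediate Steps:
l(m) = 3/2 + m/6 (l(m) = ((m + 5) + 4)/6 = ((5 + m) + 4)/6 = (9 + m)/6 = 3/2 + m/6)
p = -343/6 (p = -63 + 7*((3/2 + (⅙)*(-2))*5 - 5) = -63 + 7*((3/2 - ⅓)*5 - 5) = -63 + 7*((7/6)*5 - 5) = -63 + 7*(35/6 - 5) = -63 + 7*(⅚) = -63 + 35/6 = -343/6 ≈ -57.167)
G(Z) = -343/6
(-48828 + 31712)/(-23687 + G(183)) = (-48828 + 31712)/(-23687 - 343/6) = -17116/(-142465/6) = -17116*(-6/142465) = 102696/142465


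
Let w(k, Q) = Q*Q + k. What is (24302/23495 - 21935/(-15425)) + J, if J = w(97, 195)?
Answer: 552667941477/14496415 ≈ 38124.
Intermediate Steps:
w(k, Q) = k + Q**2 (w(k, Q) = Q**2 + k = k + Q**2)
J = 38122 (J = 97 + 195**2 = 97 + 38025 = 38122)
(24302/23495 - 21935/(-15425)) + J = (24302/23495 - 21935/(-15425)) + 38122 = (24302*(1/23495) - 21935*(-1/15425)) + 38122 = (24302/23495 + 4387/3085) + 38122 = 35608847/14496415 + 38122 = 552667941477/14496415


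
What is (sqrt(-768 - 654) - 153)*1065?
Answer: -162945 + 3195*I*sqrt(158) ≈ -1.6295e+5 + 40161.0*I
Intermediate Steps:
(sqrt(-768 - 654) - 153)*1065 = (sqrt(-1422) - 153)*1065 = (3*I*sqrt(158) - 153)*1065 = (-153 + 3*I*sqrt(158))*1065 = -162945 + 3195*I*sqrt(158)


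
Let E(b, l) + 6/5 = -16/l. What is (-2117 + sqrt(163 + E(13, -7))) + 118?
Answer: -1999 + sqrt(201005)/35 ≈ -1986.2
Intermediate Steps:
E(b, l) = -6/5 - 16/l
(-2117 + sqrt(163 + E(13, -7))) + 118 = (-2117 + sqrt(163 + (-6/5 - 16/(-7)))) + 118 = (-2117 + sqrt(163 + (-6/5 - 16*(-1/7)))) + 118 = (-2117 + sqrt(163 + (-6/5 + 16/7))) + 118 = (-2117 + sqrt(163 + 38/35)) + 118 = (-2117 + sqrt(5743/35)) + 118 = (-2117 + sqrt(201005)/35) + 118 = -1999 + sqrt(201005)/35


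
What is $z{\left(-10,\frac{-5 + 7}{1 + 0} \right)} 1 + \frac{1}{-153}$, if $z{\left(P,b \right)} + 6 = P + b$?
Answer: $- \frac{2143}{153} \approx -14.007$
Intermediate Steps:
$z{\left(P,b \right)} = -6 + P + b$ ($z{\left(P,b \right)} = -6 + \left(P + b\right) = -6 + P + b$)
$z{\left(-10,\frac{-5 + 7}{1 + 0} \right)} 1 + \frac{1}{-153} = \left(-6 - 10 + \frac{-5 + 7}{1 + 0}\right) 1 + \frac{1}{-153} = \left(-6 - 10 + \frac{2}{1}\right) 1 - \frac{1}{153} = \left(-6 - 10 + 2 \cdot 1\right) 1 - \frac{1}{153} = \left(-6 - 10 + 2\right) 1 - \frac{1}{153} = \left(-14\right) 1 - \frac{1}{153} = -14 - \frac{1}{153} = - \frac{2143}{153}$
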